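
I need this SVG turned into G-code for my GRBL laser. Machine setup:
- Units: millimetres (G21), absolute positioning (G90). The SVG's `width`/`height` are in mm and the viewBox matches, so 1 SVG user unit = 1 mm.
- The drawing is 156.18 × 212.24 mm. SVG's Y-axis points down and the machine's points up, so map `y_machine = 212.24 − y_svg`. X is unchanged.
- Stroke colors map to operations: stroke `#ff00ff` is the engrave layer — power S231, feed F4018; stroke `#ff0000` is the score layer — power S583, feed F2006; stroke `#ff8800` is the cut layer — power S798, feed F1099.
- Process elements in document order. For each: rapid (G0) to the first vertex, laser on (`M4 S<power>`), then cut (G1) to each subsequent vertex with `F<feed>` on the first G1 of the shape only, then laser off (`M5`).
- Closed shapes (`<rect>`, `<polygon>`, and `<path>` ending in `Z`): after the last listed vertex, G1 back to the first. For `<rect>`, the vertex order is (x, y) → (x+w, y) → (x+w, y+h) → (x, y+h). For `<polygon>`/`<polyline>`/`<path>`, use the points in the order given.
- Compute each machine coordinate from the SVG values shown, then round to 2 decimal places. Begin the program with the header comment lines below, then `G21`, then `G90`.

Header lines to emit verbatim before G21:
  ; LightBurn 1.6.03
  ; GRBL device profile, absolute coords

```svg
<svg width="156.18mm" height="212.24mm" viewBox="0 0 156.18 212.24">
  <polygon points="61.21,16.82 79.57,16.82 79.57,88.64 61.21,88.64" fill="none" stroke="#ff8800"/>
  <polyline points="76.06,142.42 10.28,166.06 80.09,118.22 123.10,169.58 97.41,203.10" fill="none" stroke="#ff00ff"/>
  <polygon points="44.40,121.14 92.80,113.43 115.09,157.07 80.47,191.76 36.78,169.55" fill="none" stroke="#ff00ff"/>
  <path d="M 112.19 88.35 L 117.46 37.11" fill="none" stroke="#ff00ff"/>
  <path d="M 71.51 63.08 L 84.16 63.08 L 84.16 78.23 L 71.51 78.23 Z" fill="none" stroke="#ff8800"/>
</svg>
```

; LightBurn 1.6.03
; GRBL device profile, absolute coords
G21
G90
G0 X61.21 Y195.42
M4 S798
G1 X79.57 Y195.42 F1099
G1 X79.57 Y123.60
G1 X61.21 Y123.60
G1 X61.21 Y195.42
M5
G0 X76.06 Y69.82
M4 S231
G1 X10.28 Y46.18 F4018
G1 X80.09 Y94.02
G1 X123.10 Y42.66
G1 X97.41 Y9.14
M5
G0 X44.40 Y91.10
M4 S231
G1 X92.80 Y98.81 F4018
G1 X115.09 Y55.17
G1 X80.47 Y20.48
G1 X36.78 Y42.69
G1 X44.40 Y91.10
M5
G0 X112.19 Y123.89
M4 S231
G1 X117.46 Y175.13 F4018
M5
G0 X71.51 Y149.16
M4 S798
G1 X84.16 Y149.16 F1099
G1 X84.16 Y134.01
G1 X71.51 Y134.01
G1 X71.51 Y149.16
M5

Since the viewBox matches the mm dimensions, user units are millimetres directly. The only transform is the Y-flip y_m = 212.24 − y_svg.

Shape 1 is a rectangle drawn with `<polygon>`. Its stroke #ff8800 means cut at S798, F1099. After flipping Y the toolpath is (61.21,195.42) → (79.57,195.42) → (79.57,123.60) → (61.21,123.60) → (61.21,195.42), returning to the start.

Shape 2 is a open polyline drawn with `<polyline>`. Its stroke #ff00ff means engrave at S231, F4018. After flipping Y the toolpath is (76.06,69.82) → (10.28,46.18) → (80.09,94.02) → (123.10,42.66) → (97.41,9.14).

Shape 3 is a regular polygon drawn with `<polygon>`. Its stroke #ff00ff means engrave at S231, F4018. After flipping Y the toolpath is (44.40,91.10) → (92.80,98.81) → (115.09,55.17) → (80.47,20.48) → (36.78,42.69) → (44.40,91.10), returning to the start.

Shape 4 is a line segment drawn with `<path>`. Its stroke #ff00ff means engrave at S231, F4018. After flipping Y the toolpath is (112.19,123.89) → (117.46,175.13).

Shape 5 is a rectangle drawn with `<path>`. Its stroke #ff8800 means cut at S798, F1099. After flipping Y the toolpath is (71.51,149.16) → (84.16,149.16) → (84.16,134.01) → (71.51,134.01) → (71.51,149.16), returning to the start.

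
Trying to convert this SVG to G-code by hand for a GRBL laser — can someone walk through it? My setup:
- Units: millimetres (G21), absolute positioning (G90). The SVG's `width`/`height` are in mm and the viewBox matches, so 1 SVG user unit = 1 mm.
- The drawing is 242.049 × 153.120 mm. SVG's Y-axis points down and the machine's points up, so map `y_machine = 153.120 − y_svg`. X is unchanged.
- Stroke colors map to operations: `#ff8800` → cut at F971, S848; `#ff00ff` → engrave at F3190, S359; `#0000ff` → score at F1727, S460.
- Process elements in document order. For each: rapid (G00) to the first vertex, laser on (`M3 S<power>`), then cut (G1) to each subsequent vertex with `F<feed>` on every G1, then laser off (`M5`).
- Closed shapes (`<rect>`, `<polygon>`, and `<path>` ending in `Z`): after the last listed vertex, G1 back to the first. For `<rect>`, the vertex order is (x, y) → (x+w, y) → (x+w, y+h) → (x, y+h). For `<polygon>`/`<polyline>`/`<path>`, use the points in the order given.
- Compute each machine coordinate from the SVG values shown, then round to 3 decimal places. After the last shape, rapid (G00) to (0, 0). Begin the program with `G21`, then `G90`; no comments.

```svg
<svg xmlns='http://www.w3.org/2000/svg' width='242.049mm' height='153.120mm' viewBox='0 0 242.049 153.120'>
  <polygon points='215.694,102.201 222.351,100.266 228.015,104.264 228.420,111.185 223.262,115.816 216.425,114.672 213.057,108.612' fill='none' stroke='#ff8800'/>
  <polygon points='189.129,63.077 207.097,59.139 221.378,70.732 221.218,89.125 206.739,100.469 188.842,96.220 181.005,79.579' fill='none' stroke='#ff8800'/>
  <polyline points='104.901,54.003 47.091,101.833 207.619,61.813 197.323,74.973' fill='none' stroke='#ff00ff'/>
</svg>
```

G21
G90
G00 X215.694 Y50.919
M3 S848
G1 X222.351 Y52.854 F971
G1 X228.015 Y48.856 F971
G1 X228.420 Y41.935 F971
G1 X223.262 Y37.304 F971
G1 X216.425 Y38.448 F971
G1 X213.057 Y44.508 F971
G1 X215.694 Y50.919 F971
M5
G00 X189.129 Y90.043
M3 S848
G1 X207.097 Y93.981 F971
G1 X221.378 Y82.388 F971
G1 X221.218 Y63.995 F971
G1 X206.739 Y52.651 F971
G1 X188.842 Y56.900 F971
G1 X181.005 Y73.541 F971
G1 X189.129 Y90.043 F971
M5
G00 X104.901 Y99.117
M3 S359
G1 X47.091 Y51.287 F3190
G1 X207.619 Y91.307 F3190
G1 X197.323 Y78.147 F3190
M5
G00 X0.000 Y0.000

1 u = 1 mm; y_m = 153.120 − y.

[1] `<polygon>` regular polygon, #ff8800→cut S848 F971: (215.694,50.919) → (222.351,52.854) → (228.015,48.856) → (228.420,41.935) → (223.262,37.304) → (216.425,38.448) → (213.057,44.508) → (215.694,50.919) (closed)

[2] `<polygon>` regular polygon, #ff8800→cut S848 F971: (189.129,90.043) → (207.097,93.981) → (221.378,82.388) → (221.218,63.995) → (206.739,52.651) → (188.842,56.900) → (181.005,73.541) → (189.129,90.043) (closed)

[3] `<polyline>` open polyline, #ff00ff→engrave S359 F3190: (104.901,99.117) → (47.091,51.287) → (207.619,91.307) → (197.323,78.147)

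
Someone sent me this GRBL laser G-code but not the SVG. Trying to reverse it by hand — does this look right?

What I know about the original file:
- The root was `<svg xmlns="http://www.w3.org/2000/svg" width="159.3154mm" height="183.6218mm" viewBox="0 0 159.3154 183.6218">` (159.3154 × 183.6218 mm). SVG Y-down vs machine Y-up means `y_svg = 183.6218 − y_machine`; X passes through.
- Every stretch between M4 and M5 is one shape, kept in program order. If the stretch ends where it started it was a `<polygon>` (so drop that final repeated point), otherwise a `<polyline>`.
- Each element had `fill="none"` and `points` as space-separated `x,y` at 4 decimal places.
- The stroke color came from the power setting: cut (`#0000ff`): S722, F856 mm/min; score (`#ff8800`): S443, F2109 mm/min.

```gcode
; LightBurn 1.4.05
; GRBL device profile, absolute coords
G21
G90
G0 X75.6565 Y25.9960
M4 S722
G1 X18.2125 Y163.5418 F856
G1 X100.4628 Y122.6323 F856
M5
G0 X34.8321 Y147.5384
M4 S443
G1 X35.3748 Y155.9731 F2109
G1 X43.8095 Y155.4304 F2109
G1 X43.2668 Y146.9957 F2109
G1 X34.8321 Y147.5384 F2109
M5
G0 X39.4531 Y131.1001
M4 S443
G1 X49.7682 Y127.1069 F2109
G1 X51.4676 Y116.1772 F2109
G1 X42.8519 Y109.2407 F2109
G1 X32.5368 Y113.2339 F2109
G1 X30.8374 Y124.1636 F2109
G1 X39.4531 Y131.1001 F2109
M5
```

<svg xmlns="http://www.w3.org/2000/svg" width="159.3154mm" height="183.6218mm" viewBox="0 0 159.3154 183.6218">
  <polyline points="75.6565,157.6258 18.2125,20.0800 100.4628,60.9895" fill="none" stroke="#0000ff"/>
  <polygon points="34.8321,36.0834 35.3748,27.6487 43.8095,28.1914 43.2668,36.6261" fill="none" stroke="#ff8800"/>
  <polygon points="39.4531,52.5217 49.7682,56.5149 51.4676,67.4446 42.8519,74.3811 32.5368,70.3879 30.8374,59.4582" fill="none" stroke="#ff8800"/>
</svg>

Machine Y-up, SVG Y-down with viewBox height 183.6218, so y_svg = 183.6218 − y_machine; X carries over.

Run 1: power S722 maps to stroke `#0000ff` (cut). The run is open, so emit a `<polyline>` with points (Y-flipped): 75.6565,157.6258 18.2125,20.0800 100.4628,60.9895.

Run 2: S443 ⇒ score layer `#ff8800`. The run returns to its start, so emit a `<polygon>` with points (Y-flipped): 34.8321,36.0834 35.3748,27.6487 43.8095,28.1914 43.2668,36.6261.

Run 3: the run's S443 means `#ff8800` (score). The run returns to its start, so emit a `<polygon>` with points (Y-flipped): 39.4531,52.5217 49.7682,56.5149 51.4676,67.4446 42.8519,74.3811 32.5368,70.3879 30.8374,59.4582.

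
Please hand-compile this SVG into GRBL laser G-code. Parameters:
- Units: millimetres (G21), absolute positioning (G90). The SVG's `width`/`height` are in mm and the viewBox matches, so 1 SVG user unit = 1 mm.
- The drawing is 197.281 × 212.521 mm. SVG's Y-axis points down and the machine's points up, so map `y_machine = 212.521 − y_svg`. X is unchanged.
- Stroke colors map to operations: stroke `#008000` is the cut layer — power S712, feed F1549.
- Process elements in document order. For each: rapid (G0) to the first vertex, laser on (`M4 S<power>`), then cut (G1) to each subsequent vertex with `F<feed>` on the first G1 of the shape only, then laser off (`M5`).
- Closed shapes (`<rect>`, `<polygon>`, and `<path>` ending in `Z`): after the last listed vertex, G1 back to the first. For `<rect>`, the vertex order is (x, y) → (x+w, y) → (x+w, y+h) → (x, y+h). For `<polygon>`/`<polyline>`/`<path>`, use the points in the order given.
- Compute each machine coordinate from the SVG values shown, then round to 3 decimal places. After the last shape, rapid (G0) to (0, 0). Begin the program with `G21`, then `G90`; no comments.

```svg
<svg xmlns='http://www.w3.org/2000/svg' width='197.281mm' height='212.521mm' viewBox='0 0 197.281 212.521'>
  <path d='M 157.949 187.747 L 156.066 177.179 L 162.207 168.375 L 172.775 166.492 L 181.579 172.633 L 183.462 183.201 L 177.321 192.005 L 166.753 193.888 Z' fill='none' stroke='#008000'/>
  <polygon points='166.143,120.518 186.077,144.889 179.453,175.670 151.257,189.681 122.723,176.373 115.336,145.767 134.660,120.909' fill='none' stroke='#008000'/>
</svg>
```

1 u = 1 mm; y_m = 212.521 − y.

[1] `<path>` regular polygon, #008000→cut S712 F1549: (157.949,24.774) → (156.066,35.342) → (162.207,44.146) → (172.775,46.029) → (181.579,39.888) → (183.462,29.320) → (177.321,20.516) → (166.753,18.633) → (157.949,24.774) (closed)

[2] `<polygon>` regular polygon, #008000→cut S712 F1549: (166.143,92.003) → (186.077,67.632) → (179.453,36.851) → (151.257,22.840) → (122.723,36.148) → (115.336,66.754) → (134.660,91.612) → (166.143,92.003) (closed)

G21
G90
G0 X157.949 Y24.774
M4 S712
G1 X156.066 Y35.342 F1549
G1 X162.207 Y44.146
G1 X172.775 Y46.029
G1 X181.579 Y39.888
G1 X183.462 Y29.320
G1 X177.321 Y20.516
G1 X166.753 Y18.633
G1 X157.949 Y24.774
M5
G0 X166.143 Y92.003
M4 S712
G1 X186.077 Y67.632 F1549
G1 X179.453 Y36.851
G1 X151.257 Y22.840
G1 X122.723 Y36.148
G1 X115.336 Y66.754
G1 X134.660 Y91.612
G1 X166.143 Y92.003
M5
G0 X0.000 Y0.000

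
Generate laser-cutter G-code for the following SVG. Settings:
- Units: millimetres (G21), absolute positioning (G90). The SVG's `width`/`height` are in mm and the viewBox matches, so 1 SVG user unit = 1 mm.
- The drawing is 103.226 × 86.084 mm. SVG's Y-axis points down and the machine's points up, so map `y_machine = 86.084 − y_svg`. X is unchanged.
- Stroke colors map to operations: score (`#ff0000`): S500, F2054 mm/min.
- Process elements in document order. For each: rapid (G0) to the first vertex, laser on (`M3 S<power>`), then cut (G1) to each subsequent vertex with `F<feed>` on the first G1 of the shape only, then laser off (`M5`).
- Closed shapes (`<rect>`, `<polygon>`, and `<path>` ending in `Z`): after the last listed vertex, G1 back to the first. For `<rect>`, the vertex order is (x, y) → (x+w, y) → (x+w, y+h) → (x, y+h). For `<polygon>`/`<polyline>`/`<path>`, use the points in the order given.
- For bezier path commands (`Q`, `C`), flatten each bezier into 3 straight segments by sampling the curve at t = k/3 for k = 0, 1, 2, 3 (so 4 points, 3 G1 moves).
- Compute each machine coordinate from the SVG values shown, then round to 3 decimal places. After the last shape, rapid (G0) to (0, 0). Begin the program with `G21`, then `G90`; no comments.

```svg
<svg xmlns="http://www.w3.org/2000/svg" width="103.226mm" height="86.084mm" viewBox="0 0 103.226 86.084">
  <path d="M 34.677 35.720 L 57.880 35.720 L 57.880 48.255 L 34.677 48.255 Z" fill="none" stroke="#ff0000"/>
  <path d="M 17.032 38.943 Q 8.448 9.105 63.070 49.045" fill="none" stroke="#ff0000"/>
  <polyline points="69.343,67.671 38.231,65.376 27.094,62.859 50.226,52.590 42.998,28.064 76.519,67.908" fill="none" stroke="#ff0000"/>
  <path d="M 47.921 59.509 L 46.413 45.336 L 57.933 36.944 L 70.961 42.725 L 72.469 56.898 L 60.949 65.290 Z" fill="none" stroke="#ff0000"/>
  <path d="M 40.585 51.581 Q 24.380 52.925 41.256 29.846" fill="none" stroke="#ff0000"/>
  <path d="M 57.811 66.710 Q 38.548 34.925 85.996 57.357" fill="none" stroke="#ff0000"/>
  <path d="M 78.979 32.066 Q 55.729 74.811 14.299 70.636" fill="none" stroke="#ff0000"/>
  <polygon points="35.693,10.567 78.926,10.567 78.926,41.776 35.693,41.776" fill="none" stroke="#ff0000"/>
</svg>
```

Since the viewBox matches the mm dimensions, user units are millimetres directly. The only transform is the Y-flip y_m = 86.084 − y_svg.

Shape 1 is a rectangle drawn with `<path>`. Its stroke #ff0000 means score at S500, F2054. After flipping Y the toolpath is (34.677,50.364) → (57.880,50.364) → (57.880,37.829) → (34.677,37.829) → (34.677,50.364), returning to the start.

Shape 2 is a quadratic bezier drawn with `<path>`. Its stroke #ff0000 means score at S500, F2054. After flipping Y the toolpath is (17.032,47.141) → (18.332,59.280) → (33.678,55.913) → (63.070,37.039).

Shape 3 is a open polyline drawn with `<polyline>`. Its stroke #ff0000 means score at S500, F2054. After flipping Y the toolpath is (69.343,18.413) → (38.231,20.708) → (27.094,23.225) → (50.226,33.494) → (42.998,58.020) → (76.519,18.176).

Shape 4 is a regular polygon drawn with `<path>`. Its stroke #ff0000 means score at S500, F2054. After flipping Y the toolpath is (47.921,26.575) → (46.413,40.748) → (57.933,49.140) → (70.961,43.359) → (72.469,29.186) → (60.949,20.794) → (47.921,26.575), returning to the start.

Shape 5 is a quadratic bezier drawn with `<path>`. Its stroke #ff0000 means score at S500, F2054. After flipping Y the toolpath is (40.585,34.503) → (33.457,36.321) → (33.681,43.566) → (41.256,56.238).

Shape 6 is a quadratic bezier drawn with `<path>`. Its stroke #ff0000 means score at S500, F2054. After flipping Y the toolpath is (57.811,19.374) → (52.381,34.540) → (61.776,37.658) → (85.996,28.727).

Shape 7 is a quadratic bezier drawn with `<path>`. Its stroke #ff0000 means score at S500, F2054. After flipping Y the toolpath is (78.979,54.018) → (61.459,30.735) → (39.899,17.878) → (14.299,15.448).

Shape 8 is a rectangle drawn with `<polygon>`. Its stroke #ff0000 means score at S500, F2054. After flipping Y the toolpath is (35.693,75.517) → (78.926,75.517) → (78.926,44.308) → (35.693,44.308) → (35.693,75.517), returning to the start.

G21
G90
G0 X34.677 Y50.364
M3 S500
G1 X57.880 Y50.364 F2054
G1 X57.880 Y37.829
G1 X34.677 Y37.829
G1 X34.677 Y50.364
M5
G0 X17.032 Y47.141
M3 S500
G1 X18.332 Y59.280 F2054
G1 X33.678 Y55.913
G1 X63.070 Y37.039
M5
G0 X69.343 Y18.413
M3 S500
G1 X38.231 Y20.708 F2054
G1 X27.094 Y23.225
G1 X50.226 Y33.494
G1 X42.998 Y58.020
G1 X76.519 Y18.176
M5
G0 X47.921 Y26.575
M3 S500
G1 X46.413 Y40.748 F2054
G1 X57.933 Y49.140
G1 X70.961 Y43.359
G1 X72.469 Y29.186
G1 X60.949 Y20.794
G1 X47.921 Y26.575
M5
G0 X40.585 Y34.503
M3 S500
G1 X33.457 Y36.321 F2054
G1 X33.681 Y43.566
G1 X41.256 Y56.238
M5
G0 X57.811 Y19.374
M3 S500
G1 X52.381 Y34.540 F2054
G1 X61.776 Y37.658
G1 X85.996 Y28.727
M5
G0 X78.979 Y54.018
M3 S500
G1 X61.459 Y30.735 F2054
G1 X39.899 Y17.878
G1 X14.299 Y15.448
M5
G0 X35.693 Y75.517
M3 S500
G1 X78.926 Y75.517 F2054
G1 X78.926 Y44.308
G1 X35.693 Y44.308
G1 X35.693 Y75.517
M5
G0 X0.000 Y0.000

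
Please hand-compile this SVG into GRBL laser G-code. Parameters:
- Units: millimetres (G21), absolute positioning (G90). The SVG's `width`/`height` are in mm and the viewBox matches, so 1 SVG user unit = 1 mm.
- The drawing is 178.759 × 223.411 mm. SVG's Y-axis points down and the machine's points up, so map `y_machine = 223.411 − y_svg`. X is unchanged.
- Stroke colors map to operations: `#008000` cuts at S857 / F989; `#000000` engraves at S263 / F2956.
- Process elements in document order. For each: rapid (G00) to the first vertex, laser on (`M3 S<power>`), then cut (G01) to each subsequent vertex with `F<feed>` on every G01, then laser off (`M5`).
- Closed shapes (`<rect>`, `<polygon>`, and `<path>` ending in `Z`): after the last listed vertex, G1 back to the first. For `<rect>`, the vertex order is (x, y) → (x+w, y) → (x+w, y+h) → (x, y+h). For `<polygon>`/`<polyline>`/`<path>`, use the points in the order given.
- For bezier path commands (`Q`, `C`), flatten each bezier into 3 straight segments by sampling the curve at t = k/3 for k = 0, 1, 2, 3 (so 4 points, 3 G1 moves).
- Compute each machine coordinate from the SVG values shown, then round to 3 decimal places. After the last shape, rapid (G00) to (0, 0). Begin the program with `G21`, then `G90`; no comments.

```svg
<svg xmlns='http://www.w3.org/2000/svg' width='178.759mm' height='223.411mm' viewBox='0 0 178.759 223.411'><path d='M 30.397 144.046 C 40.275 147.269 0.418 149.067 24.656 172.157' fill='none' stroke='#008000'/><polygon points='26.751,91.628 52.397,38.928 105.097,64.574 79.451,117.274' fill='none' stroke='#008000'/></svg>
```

G21
G90
G00 X30.397 Y79.365
M3 S857
G01 X27.913 Y75.776 F989
G01 X17.567 Y68.088 F989
G01 X24.656 Y51.254 F989
M5
G00 X26.751 Y131.783
M3 S857
G01 X52.397 Y184.483 F989
G01 X105.097 Y158.837 F989
G01 X79.451 Y106.137 F989
G01 X26.751 Y131.783 F989
M5
G00 X0.000 Y0.000

viewBox `0 0 178.759 223.411` with mm width/height → 1 unit = 1 mm. Flip: y_m = 223.411 − y_svg.

**Shape 1** — `<path>` cubic bezier, stroke `#008000` → cut (S857, F989). Control points (SVG): P0=(30.397,144.046), P1=(40.275,147.269), P2=(0.418,149.067), P3=(24.656,172.157); sampled at t=k/3. Machine vertices: (30.397,79.365) → (27.913,75.776) → (17.567,68.088) → (24.656,51.254). Open path.

**Shape 2** — `<polygon>` regular polygon, stroke `#008000` → cut (S857, F989). Machine vertices: (26.751,131.783) → (52.397,184.483) → (105.097,158.837) → (79.451,106.137) → (26.751,131.783). Closed: final G1 returns to the first vertex.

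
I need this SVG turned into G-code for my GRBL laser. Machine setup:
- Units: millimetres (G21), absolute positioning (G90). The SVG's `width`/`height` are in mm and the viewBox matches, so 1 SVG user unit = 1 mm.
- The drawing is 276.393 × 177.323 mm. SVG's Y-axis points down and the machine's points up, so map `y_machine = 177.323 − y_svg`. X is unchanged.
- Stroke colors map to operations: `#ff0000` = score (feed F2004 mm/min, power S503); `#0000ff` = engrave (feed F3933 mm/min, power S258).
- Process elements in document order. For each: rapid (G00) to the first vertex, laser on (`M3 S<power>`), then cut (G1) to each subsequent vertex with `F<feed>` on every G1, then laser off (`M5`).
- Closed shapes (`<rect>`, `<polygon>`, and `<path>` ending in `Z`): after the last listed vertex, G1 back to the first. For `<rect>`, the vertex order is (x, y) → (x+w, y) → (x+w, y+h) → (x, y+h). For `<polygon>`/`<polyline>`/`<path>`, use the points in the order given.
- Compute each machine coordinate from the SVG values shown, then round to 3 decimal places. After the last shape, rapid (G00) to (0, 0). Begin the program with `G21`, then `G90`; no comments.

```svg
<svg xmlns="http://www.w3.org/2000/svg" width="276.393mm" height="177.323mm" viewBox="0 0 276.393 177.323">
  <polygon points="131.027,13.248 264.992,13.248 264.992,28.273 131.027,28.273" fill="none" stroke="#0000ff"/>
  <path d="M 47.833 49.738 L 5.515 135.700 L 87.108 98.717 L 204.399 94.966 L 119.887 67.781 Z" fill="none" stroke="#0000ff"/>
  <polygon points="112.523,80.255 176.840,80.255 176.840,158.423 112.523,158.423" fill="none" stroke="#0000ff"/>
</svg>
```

viewBox `0 0 276.393 177.323` with mm width/height → 1 unit = 1 mm. Flip: y_m = 177.323 − y_svg.

**Shape 1** — `<polygon>` rectangle, stroke `#0000ff` → engrave (S258, F3933). Machine vertices: (131.027,164.075) → (264.992,164.075) → (264.992,149.050) → (131.027,149.050) → (131.027,164.075). Closed: final G1 returns to the first vertex.

**Shape 2** — `<path>` closed polygon, stroke `#0000ff` → engrave (S258, F3933). Machine vertices: (47.833,127.585) → (5.515,41.623) → (87.108,78.606) → (204.399,82.357) → (119.887,109.542) → (47.833,127.585). Closed: final G1 returns to the first vertex.

**Shape 3** — `<polygon>` rectangle, stroke `#0000ff` → engrave (S258, F3933). Machine vertices: (112.523,97.068) → (176.840,97.068) → (176.840,18.900) → (112.523,18.900) → (112.523,97.068). Closed: final G1 returns to the first vertex.

G21
G90
G00 X131.027 Y164.075
M3 S258
G1 X264.992 Y164.075 F3933
G1 X264.992 Y149.050 F3933
G1 X131.027 Y149.050 F3933
G1 X131.027 Y164.075 F3933
M5
G00 X47.833 Y127.585
M3 S258
G1 X5.515 Y41.623 F3933
G1 X87.108 Y78.606 F3933
G1 X204.399 Y82.357 F3933
G1 X119.887 Y109.542 F3933
G1 X47.833 Y127.585 F3933
M5
G00 X112.523 Y97.068
M3 S258
G1 X176.840 Y97.068 F3933
G1 X176.840 Y18.900 F3933
G1 X112.523 Y18.900 F3933
G1 X112.523 Y97.068 F3933
M5
G00 X0.000 Y0.000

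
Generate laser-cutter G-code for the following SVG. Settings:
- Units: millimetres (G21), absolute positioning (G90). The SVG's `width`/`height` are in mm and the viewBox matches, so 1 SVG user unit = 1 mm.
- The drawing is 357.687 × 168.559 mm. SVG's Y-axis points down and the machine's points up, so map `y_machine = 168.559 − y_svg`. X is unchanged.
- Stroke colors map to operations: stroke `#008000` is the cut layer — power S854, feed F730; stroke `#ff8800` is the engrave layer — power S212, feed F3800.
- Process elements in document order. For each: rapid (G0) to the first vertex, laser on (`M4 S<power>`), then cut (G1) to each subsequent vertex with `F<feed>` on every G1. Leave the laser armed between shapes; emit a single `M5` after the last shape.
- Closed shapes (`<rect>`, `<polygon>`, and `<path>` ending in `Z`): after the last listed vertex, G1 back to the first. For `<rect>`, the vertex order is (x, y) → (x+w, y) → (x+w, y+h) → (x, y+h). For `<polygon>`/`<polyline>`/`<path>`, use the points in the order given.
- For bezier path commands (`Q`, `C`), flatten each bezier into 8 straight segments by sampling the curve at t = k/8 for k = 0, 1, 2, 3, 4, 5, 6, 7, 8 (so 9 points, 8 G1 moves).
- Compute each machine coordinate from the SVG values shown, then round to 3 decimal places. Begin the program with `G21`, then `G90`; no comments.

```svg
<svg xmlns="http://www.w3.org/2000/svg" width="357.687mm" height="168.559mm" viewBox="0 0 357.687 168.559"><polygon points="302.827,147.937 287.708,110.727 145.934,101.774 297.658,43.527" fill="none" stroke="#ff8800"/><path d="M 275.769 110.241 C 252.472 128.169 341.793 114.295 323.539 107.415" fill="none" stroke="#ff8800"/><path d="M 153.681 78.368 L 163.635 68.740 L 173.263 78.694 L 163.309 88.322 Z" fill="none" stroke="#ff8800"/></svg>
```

Since the viewBox matches the mm dimensions, user units are millimetres directly. The only transform is the Y-flip y_m = 168.559 − y_svg.

Shape 1 is a closed polygon drawn with `<polygon>`. Its stroke #ff8800 means engrave at S212, F3800. After flipping Y the toolpath is (302.827,20.622) → (287.708,57.832) → (145.934,66.785) → (297.658,125.032) → (302.827,20.622), returning to the start.

Shape 2 is a cubic bezier drawn with `<path>`. Its stroke #ff8800 means engrave at S212, F3800. After flipping Y the toolpath is (275.769,58.318) → (271.882,53.010) → (275.972,50.229) → (285.459,49.520) → (297.763,50.428) → (310.303,52.499) → (320.500,55.279) → (325.772,58.312) → (323.539,61.144).

Shape 3 is a regular polygon drawn with `<path>`. Its stroke #ff8800 means engrave at S212, F3800. After flipping Y the toolpath is (153.681,90.191) → (163.635,99.819) → (173.263,89.865) → (163.309,80.237) → (153.681,90.191), returning to the start.

G21
G90
G0 X302.827 Y20.622
M4 S212
G1 X287.708 Y57.832 F3800
G1 X145.934 Y66.785 F3800
G1 X297.658 Y125.032 F3800
G1 X302.827 Y20.622 F3800
G0 X275.769 Y58.318
M4 S212
G1 X271.882 Y53.010 F3800
G1 X275.972 Y50.229 F3800
G1 X285.459 Y49.520 F3800
G1 X297.763 Y50.428 F3800
G1 X310.303 Y52.499 F3800
G1 X320.500 Y55.279 F3800
G1 X325.772 Y58.312 F3800
G1 X323.539 Y61.144 F3800
G0 X153.681 Y90.191
M4 S212
G1 X163.635 Y99.819 F3800
G1 X173.263 Y89.865 F3800
G1 X163.309 Y80.237 F3800
G1 X153.681 Y90.191 F3800
M5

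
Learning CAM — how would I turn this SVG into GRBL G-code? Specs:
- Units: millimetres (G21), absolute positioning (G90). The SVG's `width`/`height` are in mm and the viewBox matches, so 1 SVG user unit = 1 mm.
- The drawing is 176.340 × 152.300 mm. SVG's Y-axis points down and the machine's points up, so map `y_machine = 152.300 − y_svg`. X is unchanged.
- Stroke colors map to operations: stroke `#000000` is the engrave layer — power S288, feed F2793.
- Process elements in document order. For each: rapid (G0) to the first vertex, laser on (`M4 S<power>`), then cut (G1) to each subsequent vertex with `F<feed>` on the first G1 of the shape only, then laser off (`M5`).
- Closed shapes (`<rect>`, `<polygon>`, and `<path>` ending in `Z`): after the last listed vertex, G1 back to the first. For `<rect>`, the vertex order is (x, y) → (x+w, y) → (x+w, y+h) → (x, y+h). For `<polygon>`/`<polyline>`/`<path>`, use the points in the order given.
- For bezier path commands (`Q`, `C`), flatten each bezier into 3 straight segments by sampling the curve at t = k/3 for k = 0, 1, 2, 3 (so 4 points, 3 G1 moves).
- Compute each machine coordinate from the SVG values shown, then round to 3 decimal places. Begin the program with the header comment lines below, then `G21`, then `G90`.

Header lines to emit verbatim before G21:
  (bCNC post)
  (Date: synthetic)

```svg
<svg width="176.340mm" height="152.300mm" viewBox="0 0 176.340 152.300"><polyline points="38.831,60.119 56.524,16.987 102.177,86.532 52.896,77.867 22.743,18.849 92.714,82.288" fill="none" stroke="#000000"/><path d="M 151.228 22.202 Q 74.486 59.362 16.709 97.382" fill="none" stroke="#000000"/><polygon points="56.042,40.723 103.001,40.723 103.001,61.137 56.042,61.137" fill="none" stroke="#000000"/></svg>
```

(bCNC post)
(Date: synthetic)
G21
G90
G0 X38.831 Y92.181
M4 S288
G1 X56.524 Y135.313 F2793
G1 X102.177 Y65.768
G1 X52.896 Y74.433
G1 X22.743 Y133.451
G1 X92.714 Y70.012
M5
G0 X151.228 Y130.098
M4 S288
G1 X102.174 Y105.229 F2793
G1 X57.334 Y80.169
G1 X16.709 Y54.918
M5
G0 X56.042 Y111.577
M4 S288
G1 X103.001 Y111.577 F2793
G1 X103.001 Y91.163
G1 X56.042 Y91.163
G1 X56.042 Y111.577
M5

1 u = 1 mm; y_m = 152.300 − y.

[1] `<polyline>` open polyline, #000000→engrave S288 F2793: (38.831,92.181) → (56.524,135.313) → (102.177,65.768) → (52.896,74.433) → (22.743,133.451) → (92.714,70.012)

[2] `<path>` quadratic bezier, #000000→engrave S288 F2793: (151.228,130.098) → (102.174,105.229) → (57.334,80.169) → (16.709,54.918)

[3] `<polygon>` rectangle, #000000→engrave S288 F2793: (56.042,111.577) → (103.001,111.577) → (103.001,91.163) → (56.042,91.163) → (56.042,111.577) (closed)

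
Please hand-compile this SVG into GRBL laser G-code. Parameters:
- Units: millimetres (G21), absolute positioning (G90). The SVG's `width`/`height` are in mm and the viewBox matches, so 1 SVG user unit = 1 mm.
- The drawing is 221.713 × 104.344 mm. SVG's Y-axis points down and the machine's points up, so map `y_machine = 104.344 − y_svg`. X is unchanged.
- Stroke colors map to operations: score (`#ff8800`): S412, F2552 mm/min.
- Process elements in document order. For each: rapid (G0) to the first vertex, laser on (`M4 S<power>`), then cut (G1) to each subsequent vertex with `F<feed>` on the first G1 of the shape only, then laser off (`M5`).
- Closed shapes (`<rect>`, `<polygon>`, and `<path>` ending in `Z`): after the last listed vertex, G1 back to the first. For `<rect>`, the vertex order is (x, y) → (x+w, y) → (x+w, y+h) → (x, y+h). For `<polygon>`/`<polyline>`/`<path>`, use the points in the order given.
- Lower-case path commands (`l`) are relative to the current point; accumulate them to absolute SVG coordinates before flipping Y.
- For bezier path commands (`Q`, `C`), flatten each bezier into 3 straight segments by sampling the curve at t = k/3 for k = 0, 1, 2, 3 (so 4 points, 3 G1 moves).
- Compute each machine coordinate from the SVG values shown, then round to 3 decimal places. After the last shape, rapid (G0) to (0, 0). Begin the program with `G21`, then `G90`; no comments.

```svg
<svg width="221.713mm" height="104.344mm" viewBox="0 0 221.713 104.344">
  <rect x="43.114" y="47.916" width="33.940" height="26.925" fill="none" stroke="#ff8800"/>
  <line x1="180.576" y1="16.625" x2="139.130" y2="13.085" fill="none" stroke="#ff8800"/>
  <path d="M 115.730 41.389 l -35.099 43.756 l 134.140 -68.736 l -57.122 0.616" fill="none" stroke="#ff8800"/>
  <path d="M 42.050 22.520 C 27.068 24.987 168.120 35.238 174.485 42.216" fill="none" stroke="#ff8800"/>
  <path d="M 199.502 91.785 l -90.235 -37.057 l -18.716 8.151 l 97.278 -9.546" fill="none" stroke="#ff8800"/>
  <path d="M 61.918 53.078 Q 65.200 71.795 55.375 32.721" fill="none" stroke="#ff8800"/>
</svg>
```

viewBox `0 0 221.713 104.344` with mm width/height → 1 unit = 1 mm. Flip: y_m = 104.344 − y_svg.

**Shape 1** — `<rect>` rectangle, stroke `#ff8800` → score (S412, F2552). Machine vertices: (43.114,56.428) → (77.054,56.428) → (77.054,29.503) → (43.114,29.503) → (43.114,56.428). Closed: final G1 returns to the first vertex.

**Shape 2** — `<line>` line segment, stroke `#ff8800` → score (S412, F2552). Machine vertices: (180.576,87.719) → (139.130,91.259). Open path.

**Shape 3** — `<path>` open polyline, stroke `#ff8800` → score (S412, F2552). Machine vertices: (115.730,62.955) → (80.631,19.199) → (214.771,87.935) → (157.649,87.319). Open path.

**Shape 4** — `<path>` cubic bezier, stroke `#ff8800` → score (S412, F2552). Control points (SVG): P0=(42.050,22.520), P1=(27.068,24.987), P2=(168.120,35.238), P3=(174.485,42.216); sampled at t=k/3. Machine vertices: (42.050,81.824) → (68.312,77.172) → (133.992,69.787) → (174.485,62.128). Open path.

**Shape 5** — `<path>` open polyline, stroke `#ff8800` → score (S412, F2552). Machine vertices: (199.502,12.559) → (109.267,49.616) → (90.551,41.465) → (187.829,51.011). Open path.

**Shape 6** — `<path>` quadratic bezier, stroke `#ff8800` → score (S412, F2552). Control points (SVG): P0=(61.918,53.078), P1=(65.200,71.795), P2=(55.375,32.721); sampled at t=k/3. Machine vertices: (61.918,51.266) → (62.650,45.209) → (60.469,51.995) → (55.375,71.623). Open path.

G21
G90
G0 X43.114 Y56.428
M4 S412
G1 X77.054 Y56.428 F2552
G1 X77.054 Y29.503
G1 X43.114 Y29.503
G1 X43.114 Y56.428
M5
G0 X180.576 Y87.719
M4 S412
G1 X139.130 Y91.259 F2552
M5
G0 X115.730 Y62.955
M4 S412
G1 X80.631 Y19.199 F2552
G1 X214.771 Y87.935
G1 X157.649 Y87.319
M5
G0 X42.050 Y81.824
M4 S412
G1 X68.312 Y77.172 F2552
G1 X133.992 Y69.787
G1 X174.485 Y62.128
M5
G0 X199.502 Y12.559
M4 S412
G1 X109.267 Y49.616 F2552
G1 X90.551 Y41.465
G1 X187.829 Y51.011
M5
G0 X61.918 Y51.266
M4 S412
G1 X62.650 Y45.209 F2552
G1 X60.469 Y51.995
G1 X55.375 Y71.623
M5
G0 X0.000 Y0.000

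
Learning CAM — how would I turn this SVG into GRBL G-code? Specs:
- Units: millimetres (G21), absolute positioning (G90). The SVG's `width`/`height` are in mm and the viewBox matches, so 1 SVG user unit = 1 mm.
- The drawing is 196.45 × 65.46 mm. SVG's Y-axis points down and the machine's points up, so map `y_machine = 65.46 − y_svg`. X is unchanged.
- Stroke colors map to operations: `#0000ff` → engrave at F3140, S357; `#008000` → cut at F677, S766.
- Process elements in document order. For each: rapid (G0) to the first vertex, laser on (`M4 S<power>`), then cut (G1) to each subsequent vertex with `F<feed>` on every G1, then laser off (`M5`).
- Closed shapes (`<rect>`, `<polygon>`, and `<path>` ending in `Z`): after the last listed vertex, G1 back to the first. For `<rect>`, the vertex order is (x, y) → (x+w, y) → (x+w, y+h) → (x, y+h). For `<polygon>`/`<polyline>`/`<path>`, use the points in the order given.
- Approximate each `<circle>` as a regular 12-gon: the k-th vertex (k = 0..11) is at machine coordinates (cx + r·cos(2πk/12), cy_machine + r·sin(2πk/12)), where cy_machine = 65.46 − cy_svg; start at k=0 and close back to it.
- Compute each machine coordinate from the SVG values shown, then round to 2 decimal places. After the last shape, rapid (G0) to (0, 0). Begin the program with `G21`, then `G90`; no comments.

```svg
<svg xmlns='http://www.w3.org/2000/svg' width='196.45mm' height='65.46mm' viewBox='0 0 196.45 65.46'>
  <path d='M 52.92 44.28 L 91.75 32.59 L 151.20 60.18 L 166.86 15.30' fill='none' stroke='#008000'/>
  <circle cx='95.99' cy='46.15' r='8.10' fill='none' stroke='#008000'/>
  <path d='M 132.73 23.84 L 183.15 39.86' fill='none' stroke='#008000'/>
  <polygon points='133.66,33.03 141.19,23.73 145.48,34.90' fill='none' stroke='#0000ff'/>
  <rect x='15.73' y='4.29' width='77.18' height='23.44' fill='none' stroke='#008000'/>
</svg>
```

G21
G90
G0 X52.92 Y21.18
M4 S766
G1 X91.75 Y32.87 F677
G1 X151.20 Y5.28 F677
G1 X166.86 Y50.16 F677
M5
G0 X104.09 Y19.31
M4 S766
G1 X103.00 Y23.36 F677
G1 X100.04 Y26.32 F677
G1 X95.99 Y27.41 F677
G1 X91.94 Y26.32 F677
G1 X88.98 Y23.36 F677
G1 X87.89 Y19.31 F677
G1 X88.98 Y15.26 F677
G1 X91.94 Y12.30 F677
G1 X95.99 Y11.21 F677
G1 X100.04 Y12.30 F677
G1 X103.00 Y15.26 F677
G1 X104.09 Y19.31 F677
M5
G0 X132.73 Y41.62
M4 S766
G1 X183.15 Y25.60 F677
M5
G0 X133.66 Y32.43
M4 S357
G1 X141.19 Y41.73 F3140
G1 X145.48 Y30.56 F3140
G1 X133.66 Y32.43 F3140
M5
G0 X15.73 Y61.17
M4 S766
G1 X92.91 Y61.17 F677
G1 X92.91 Y37.73 F677
G1 X15.73 Y37.73 F677
G1 X15.73 Y61.17 F677
M5
G0 X0.00 Y0.00

1 u = 1 mm; y_m = 65.46 − y.

[1] `<path>` open polyline, #008000→cut S766 F677: (52.92,21.18) → (91.75,32.87) → (151.20,5.28) → (166.86,50.16)

[2] `<circle>` circle, #008000→cut S766 F677: (104.09,19.31) → (103.00,23.36) → (100.04,26.32) → (95.99,27.41) → (91.94,26.32) → (88.98,23.36) → (87.89,19.31) → (88.98,15.26) → (91.94,12.30) → (95.99,11.21) → (100.04,12.30) → (103.00,15.26) → (104.09,19.31) (closed)

[3] `<path>` line segment, #008000→cut S766 F677: (132.73,41.62) → (183.15,25.60)

[4] `<polygon>` regular polygon, #0000ff→engrave S357 F3140: (133.66,32.43) → (141.19,41.73) → (145.48,30.56) → (133.66,32.43) (closed)

[5] `<rect>` rectangle, #008000→cut S766 F677: (15.73,61.17) → (92.91,61.17) → (92.91,37.73) → (15.73,37.73) → (15.73,61.17) (closed)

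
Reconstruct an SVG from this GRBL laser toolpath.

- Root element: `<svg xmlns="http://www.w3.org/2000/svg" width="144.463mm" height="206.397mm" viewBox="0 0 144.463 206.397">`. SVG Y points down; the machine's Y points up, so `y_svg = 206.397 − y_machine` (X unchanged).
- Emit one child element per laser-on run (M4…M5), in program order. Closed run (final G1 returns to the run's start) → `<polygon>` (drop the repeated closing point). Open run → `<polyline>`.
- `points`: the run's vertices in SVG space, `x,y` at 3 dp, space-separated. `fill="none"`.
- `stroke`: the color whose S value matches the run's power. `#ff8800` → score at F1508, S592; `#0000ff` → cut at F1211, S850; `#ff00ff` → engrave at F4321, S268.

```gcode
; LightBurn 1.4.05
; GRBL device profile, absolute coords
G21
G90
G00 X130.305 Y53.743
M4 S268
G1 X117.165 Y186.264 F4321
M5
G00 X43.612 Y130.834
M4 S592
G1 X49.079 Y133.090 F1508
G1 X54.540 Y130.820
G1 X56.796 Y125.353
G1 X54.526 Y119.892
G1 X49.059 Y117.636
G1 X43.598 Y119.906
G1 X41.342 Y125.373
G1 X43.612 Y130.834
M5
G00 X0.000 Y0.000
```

<svg xmlns="http://www.w3.org/2000/svg" width="144.463mm" height="206.397mm" viewBox="0 0 144.463 206.397">
  <polyline points="130.305,152.654 117.165,20.133" fill="none" stroke="#ff00ff"/>
  <polygon points="43.612,75.563 49.079,73.307 54.540,75.577 56.796,81.044 54.526,86.505 49.059,88.761 43.598,86.491 41.342,81.024" fill="none" stroke="#ff8800"/>
</svg>

Machine Y-up, SVG Y-down with viewBox height 206.397, so y_svg = 206.397 − y_machine; X carries over.

Run 1: S268 ⇒ engrave layer `#ff00ff`. The run is open, so emit a `<polyline>` with points (Y-flipped): 130.305,152.654 117.165,20.133.

Run 2: the run's S592 means `#ff8800` (score). The run returns to its start, so emit a `<polygon>` with points (Y-flipped): 43.612,75.563 49.079,73.307 54.540,75.577 56.796,81.044 54.526,86.505 49.059,88.761 43.598,86.491 41.342,81.024.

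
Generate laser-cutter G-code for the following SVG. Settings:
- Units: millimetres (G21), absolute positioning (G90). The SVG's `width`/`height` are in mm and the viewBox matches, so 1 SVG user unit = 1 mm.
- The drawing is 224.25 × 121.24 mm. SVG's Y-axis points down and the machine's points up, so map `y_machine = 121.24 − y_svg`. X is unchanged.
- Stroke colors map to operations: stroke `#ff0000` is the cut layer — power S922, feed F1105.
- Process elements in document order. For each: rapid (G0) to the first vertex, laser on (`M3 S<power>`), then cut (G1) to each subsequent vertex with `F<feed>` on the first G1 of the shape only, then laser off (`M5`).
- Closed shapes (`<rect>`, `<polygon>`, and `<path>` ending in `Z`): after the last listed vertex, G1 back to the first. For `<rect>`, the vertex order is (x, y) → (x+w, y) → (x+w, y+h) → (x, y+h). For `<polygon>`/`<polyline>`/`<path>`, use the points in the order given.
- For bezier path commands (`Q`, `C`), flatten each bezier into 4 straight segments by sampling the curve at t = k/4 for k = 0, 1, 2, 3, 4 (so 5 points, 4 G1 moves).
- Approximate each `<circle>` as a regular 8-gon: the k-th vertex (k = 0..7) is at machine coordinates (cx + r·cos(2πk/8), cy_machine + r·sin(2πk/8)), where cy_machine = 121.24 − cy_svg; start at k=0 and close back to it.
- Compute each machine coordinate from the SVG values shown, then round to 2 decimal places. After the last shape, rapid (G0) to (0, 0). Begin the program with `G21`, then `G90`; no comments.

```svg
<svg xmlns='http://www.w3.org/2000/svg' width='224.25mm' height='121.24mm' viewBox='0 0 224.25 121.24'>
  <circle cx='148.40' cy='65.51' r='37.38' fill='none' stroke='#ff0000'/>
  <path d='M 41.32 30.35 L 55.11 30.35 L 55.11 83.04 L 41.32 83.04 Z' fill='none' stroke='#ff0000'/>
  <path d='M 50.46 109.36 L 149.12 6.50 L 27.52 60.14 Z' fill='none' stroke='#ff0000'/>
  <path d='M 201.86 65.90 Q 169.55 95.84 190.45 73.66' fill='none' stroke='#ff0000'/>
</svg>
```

viewBox `0 0 224.25 121.24` with mm width/height → 1 unit = 1 mm. Flip: y_m = 121.24 − y_svg.

**Shape 1** — `<circle>` circle, stroke `#ff0000` → cut (S922, F1105). Machine vertices: (185.78,55.73) → (174.83,82.16) → (148.40,93.11) → (121.97,82.16) → (111.02,55.73) → (121.97,29.30) → (148.40,18.35) → (174.83,29.30) → (185.78,55.73). Closed: final G1 returns to the first vertex.

**Shape 2** — `<path>` rectangle, stroke `#ff0000` → cut (S922, F1105). Machine vertices: (41.32,90.89) → (55.11,90.89) → (55.11,38.20) → (41.32,38.20) → (41.32,90.89). Closed: final G1 returns to the first vertex.

**Shape 3** — `<path>` closed polygon, stroke `#ff0000` → cut (S922, F1105). Machine vertices: (50.46,11.88) → (149.12,114.74) → (27.52,61.10) → (50.46,11.88). Closed: final G1 returns to the first vertex.

**Shape 4** — `<path>` quadratic bezier, stroke `#ff0000` → cut (S922, F1105). Control points (SVG): P0=(201.86,65.90), P1=(169.55,95.84), P2=(190.45,73.66); sampled at t=k/4. Machine vertices: (201.86,55.34) → (189.03,43.63) → (182.85,38.43) → (183.33,39.75) → (190.45,47.58). Open path.

G21
G90
G0 X185.78 Y55.73
M3 S922
G1 X174.83 Y82.16 F1105
G1 X148.40 Y93.11
G1 X121.97 Y82.16
G1 X111.02 Y55.73
G1 X121.97 Y29.30
G1 X148.40 Y18.35
G1 X174.83 Y29.30
G1 X185.78 Y55.73
M5
G0 X41.32 Y90.89
M3 S922
G1 X55.11 Y90.89 F1105
G1 X55.11 Y38.20
G1 X41.32 Y38.20
G1 X41.32 Y90.89
M5
G0 X50.46 Y11.88
M3 S922
G1 X149.12 Y114.74 F1105
G1 X27.52 Y61.10
G1 X50.46 Y11.88
M5
G0 X201.86 Y55.34
M3 S922
G1 X189.03 Y43.63 F1105
G1 X182.85 Y38.43
G1 X183.33 Y39.75
G1 X190.45 Y47.58
M5
G0 X0.00 Y0.00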